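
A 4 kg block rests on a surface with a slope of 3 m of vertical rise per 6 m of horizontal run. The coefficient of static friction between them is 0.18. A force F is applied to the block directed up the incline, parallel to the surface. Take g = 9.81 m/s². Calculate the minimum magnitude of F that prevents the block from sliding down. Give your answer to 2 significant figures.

11 N

The normal force is N = mg cos 26.57° = 35.097 N. With F at its minimum the block is on the verge of sliding down, so static friction is at its maximum μ_s N = 0.18 × 35.097 = 6.317 N and acts up the slope.
Equilibrium along the incline: F + μ_s N = mg sin 26.57°, so F = 17.549 − 6.317 = 11.232 N.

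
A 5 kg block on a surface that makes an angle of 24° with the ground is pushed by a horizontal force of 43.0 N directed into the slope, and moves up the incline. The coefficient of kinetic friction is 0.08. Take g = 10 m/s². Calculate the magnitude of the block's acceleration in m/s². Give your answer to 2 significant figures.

2.8 m/s²

The horizontal push has components F cos 24° = 43.0 × 0.9135 = 39.280 N up the incline and F sin 24° = 43.0 × 0.4067 = 17.488 N pressing into the surface.
The normal force is therefore N = mg cos 24° + F sin 24° = 45.675 + 17.488 = 63.163 N, and kinetic friction down the slope is μN = 0.08 × 63.163 = 5.053 N.
Along the incline: F cos 24° − mg sin 24° − μN = ma, so 39.280 − 20.335 − 5.053 = 5 a, giving a = 2.7784 m/s².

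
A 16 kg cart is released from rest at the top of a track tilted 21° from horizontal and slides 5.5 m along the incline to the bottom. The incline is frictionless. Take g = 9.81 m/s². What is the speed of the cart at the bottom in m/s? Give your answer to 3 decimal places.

6.219 m/s

The weight component along the incline is mg sin 21° = 56.249 N and the normal force is N = mg cos 21° = 146.535 N.
With no friction, a = g sin 21° = 3.5156 m/s².
Starting from rest over a distance of 5.5 m, v² = 2aL = 2 × 3.5156 × 5.5 = 38.6716, so v = 6.2186 m/s.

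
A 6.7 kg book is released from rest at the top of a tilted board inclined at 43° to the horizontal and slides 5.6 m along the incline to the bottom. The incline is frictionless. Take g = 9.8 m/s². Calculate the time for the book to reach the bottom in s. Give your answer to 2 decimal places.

1.29 s

The weight component along the incline is mg sin 43° = 44.780 N and the normal force is N = mg cos 43° = 48.021 N.
With no friction, a = g sin 43° = 6.6836 m/s².
Starting from rest, L = ½at², so t = √(2L/a) = √(2 × 5.6 / 6.6836) = 1.2945 s.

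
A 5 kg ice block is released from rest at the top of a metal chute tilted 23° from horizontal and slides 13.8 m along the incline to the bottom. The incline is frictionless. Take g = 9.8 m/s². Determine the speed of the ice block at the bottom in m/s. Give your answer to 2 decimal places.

10.28 m/s

The weight component along the incline is mg sin 23° = 19.146 N and the normal force is N = mg cos 23° = 45.105 N.
With no friction, a = g sin 23° = 3.8292 m/s².
Starting from rest over a distance of 13.8 m, v² = 2aL = 2 × 3.8292 × 13.8 = 105.6859, so v = 10.2804 m/s.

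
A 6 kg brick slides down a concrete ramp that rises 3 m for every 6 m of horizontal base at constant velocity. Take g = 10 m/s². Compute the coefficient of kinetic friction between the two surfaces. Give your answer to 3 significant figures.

At constant velocity the net force along the incline is zero: mg sin 26.57° = μ mg cos 26.57°.
So μ = tan 26.57° = 0.4472 / 0.8944 = 0.5000.

0.500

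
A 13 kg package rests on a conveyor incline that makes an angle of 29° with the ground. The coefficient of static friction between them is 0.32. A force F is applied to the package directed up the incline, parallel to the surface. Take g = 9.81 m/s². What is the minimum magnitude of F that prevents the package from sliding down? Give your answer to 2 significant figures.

The normal force is N = mg cos 29° = 111.540 N. With F at its minimum the package is on the verge of sliding down, so static friction is at its maximum μ_s N = 0.32 × 111.540 = 35.693 N and acts up the slope.
Equilibrium along the incline: F + μ_s N = mg sin 29°, so F = 61.828 − 35.693 = 26.135 N.

26 N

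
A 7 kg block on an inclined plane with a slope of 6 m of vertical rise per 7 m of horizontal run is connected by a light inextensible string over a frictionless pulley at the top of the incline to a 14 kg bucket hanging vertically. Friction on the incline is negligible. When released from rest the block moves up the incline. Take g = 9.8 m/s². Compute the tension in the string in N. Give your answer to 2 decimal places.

75.50 N

For the block on the incline: the weight component along the slope is m₁g sin 40.60° = 7 × 9.8 × 0.6508 = 44.645 N and the normal force is N = m₁g cos 40.60° = 52.085 N.
Newton's second law for the block (up-slope positive): T − 44.645 = 7 a. For the hanging bucket (downward positive): 14 × 9.8 − T = 14 a.
Adding the two equations eliminates T: 92.555 = 21 a, so a = 4.4074 m/s².
Then from the hanging bucket's equation, T = 14 × (9.8 − 4.4074) = 75.496 N.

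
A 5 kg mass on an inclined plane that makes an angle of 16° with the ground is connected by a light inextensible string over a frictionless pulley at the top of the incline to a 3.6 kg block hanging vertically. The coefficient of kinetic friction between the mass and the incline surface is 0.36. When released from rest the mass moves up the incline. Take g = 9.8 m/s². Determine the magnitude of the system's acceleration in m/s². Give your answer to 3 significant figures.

For the mass on the incline: the weight component along the slope is m₁g sin 16° = 5 × 9.8 × 0.2756 = 13.504 N and the normal force is N = m₁g cos 16° = 47.102 N.
Kinetic friction opposes the mass's motion up the incline: f = μN = 0.36 × 47.102 = 16.957 N acting down the slope.
Newton's second law for the mass (up-slope positive): T − 13.504 − 16.957 = 5 a. For the hanging block (downward positive): 3.6 × 9.8 − T = 3.6 a.
Adding the two equations eliminates T: 4.819 = 8.6 a, so a = 0.5603 m/s².

0.560 m/s²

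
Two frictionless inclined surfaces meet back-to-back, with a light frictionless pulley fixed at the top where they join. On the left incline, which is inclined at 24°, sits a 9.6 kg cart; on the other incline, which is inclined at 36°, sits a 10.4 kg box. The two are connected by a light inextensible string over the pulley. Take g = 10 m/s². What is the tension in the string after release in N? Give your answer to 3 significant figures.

Resolve each weight along its own incline: the 9.6 kg mass has component 9.6 × 10 × sin 24° = 39.047 N down its slope, and the 10.4 kg mass has 10.4 × 10 × sin 36° = 61.130 N down its slope.
The 10.4 kg side's 61.130 N exceeds the other side's 39.047 N, so that mass slides down and the 9.6 kg mass slides up. Taking that direction as positive, Newton's second law for the whole system gives 61.130 − 39.047 = (9.6 + 10.4) a, so a = 22.083 / 20 = 1.1041 m/s².
For the 9.6 kg mass (up-slope positive): T − 39.047 = 9.6 × 1.1041, so T = 49.646 N.

49.6 N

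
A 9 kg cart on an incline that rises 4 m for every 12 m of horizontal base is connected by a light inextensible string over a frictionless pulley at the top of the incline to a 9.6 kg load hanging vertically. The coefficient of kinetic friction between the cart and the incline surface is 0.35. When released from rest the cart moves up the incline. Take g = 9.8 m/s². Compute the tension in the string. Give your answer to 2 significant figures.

For the cart on the incline: the weight component along the slope is m₁g sin 18.43° = 9 × 9.8 × 0.3162 = 27.889 N and the normal force is N = m₁g cos 18.43° = 83.674 N.
Kinetic friction opposes the cart's motion up the incline: f = μN = 0.35 × 83.674 = 29.286 N acting down the slope.
Newton's second law for the cart (up-slope positive): T − 27.889 − 29.286 = 9 a. For the hanging load (downward positive): 9.6 × 9.8 − T = 9.6 a.
Adding the two equations eliminates T: 36.905 = 18.6 a, so a = 1.9841 m/s².
Then from the hanging load's equation, T = 9.6 × (9.8 − 1.9841) = 75.033 N.

75 N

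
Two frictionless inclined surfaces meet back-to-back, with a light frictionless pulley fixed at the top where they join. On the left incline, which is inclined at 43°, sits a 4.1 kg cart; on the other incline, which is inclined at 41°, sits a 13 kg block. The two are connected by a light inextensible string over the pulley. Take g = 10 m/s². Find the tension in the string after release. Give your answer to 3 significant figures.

41.7 N

Resolve each weight along its own incline: the 4.1 kg mass has component 4.1 × 10 × sin 43° = 27.962 N down its slope, and the 13 kg mass has 13 × 10 × sin 41° = 85.288 N down its slope.
The 13 kg side's 85.288 N exceeds the other side's 27.962 N, so that mass slides down and the 4.1 kg mass slides up. Taking that direction as positive, Newton's second law for the whole system gives 85.288 − 27.962 = (4.1 + 13) a, so a = 57.326 / 17.1 = 3.3524 m/s².
For the 4.1 kg mass (up-slope positive): T − 27.962 = 4.1 × 3.3524, so T = 41.707 N.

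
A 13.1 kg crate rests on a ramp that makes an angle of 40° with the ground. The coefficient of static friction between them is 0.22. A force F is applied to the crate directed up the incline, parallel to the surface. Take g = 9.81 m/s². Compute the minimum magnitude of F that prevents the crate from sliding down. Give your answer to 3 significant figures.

The normal force is N = mg cos 40° = 98.445 N. With F at its minimum the crate is on the verge of sliding down, so static friction is at its maximum μ_s N = 0.22 × 98.445 = 21.658 N and acts up the slope.
Equilibrium along the incline: F + μ_s N = mg sin 40°, so F = 82.605 − 21.658 = 60.947 N.

60.9 N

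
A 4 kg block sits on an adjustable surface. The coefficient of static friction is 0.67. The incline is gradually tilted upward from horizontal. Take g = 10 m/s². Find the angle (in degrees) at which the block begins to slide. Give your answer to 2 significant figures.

34°

At the threshold of sliding, static friction is at its maximum μ_s N and exactly balances the weight component along the incline: mg sin θ = μ_s mg cos θ.
Hence tan θ = μ_s = 0.67, so θ = arctan(0.67) = 33.8221°.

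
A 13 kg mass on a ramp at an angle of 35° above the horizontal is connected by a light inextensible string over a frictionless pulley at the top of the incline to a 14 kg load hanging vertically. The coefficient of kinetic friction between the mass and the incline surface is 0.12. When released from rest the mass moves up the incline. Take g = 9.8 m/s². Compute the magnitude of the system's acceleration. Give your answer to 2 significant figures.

1.9 m/s²

For the mass on the incline: the weight component along the slope is m₁g sin 35° = 13 × 9.8 × 0.5736 = 73.077 N and the normal force is N = m₁g cos 35° = 104.360 N.
Kinetic friction opposes the mass's motion up the incline: f = μN = 0.12 × 104.360 = 12.523 N acting down the slope.
Newton's second law for the mass (up-slope positive): T − 73.077 − 12.523 = 13 a. For the hanging load (downward positive): 14 × 9.8 − T = 14 a.
Adding the two equations eliminates T: 51.600 = 27 a, so a = 1.9111 m/s².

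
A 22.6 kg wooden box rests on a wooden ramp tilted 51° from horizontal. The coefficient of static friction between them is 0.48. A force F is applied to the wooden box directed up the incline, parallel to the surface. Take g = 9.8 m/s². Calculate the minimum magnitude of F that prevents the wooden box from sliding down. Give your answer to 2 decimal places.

105.22 N

The normal force is N = mg cos 51° = 139.382 N. With F at its minimum the wooden box is on the verge of sliding down, so static friction is at its maximum μ_s N = 0.48 × 139.382 = 66.903 N and acts up the slope.
Equilibrium along the incline: F + μ_s N = mg sin 51°, so F = 172.122 − 66.903 = 105.219 N.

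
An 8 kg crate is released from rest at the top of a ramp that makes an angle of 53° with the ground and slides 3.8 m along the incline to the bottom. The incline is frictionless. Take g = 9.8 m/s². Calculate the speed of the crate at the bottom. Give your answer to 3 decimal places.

The weight component along the incline is mg sin 53° = 62.613 N and the normal force is N = mg cos 53° = 47.182 N.
With no friction, a = g sin 53° = 7.8266 m/s².
Starting from rest over a distance of 3.8 m, v² = 2aL = 2 × 7.8266 × 3.8 = 59.4822, so v = 7.7125 m/s.

7.712 m/s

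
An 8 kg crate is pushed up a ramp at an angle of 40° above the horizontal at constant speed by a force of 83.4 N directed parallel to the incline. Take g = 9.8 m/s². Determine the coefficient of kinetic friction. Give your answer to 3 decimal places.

0.550

At constant speed ΣF = 0 along the incline. The applied 83.4 N acts up the slope; the weight component mg sin 40° = 50.395 N and kinetic friction μN both act down the slope.
So 83.4 = 50.395 + μ × 60.058, giving μ = (83.4 − 50.395) / 60.058 = 0.5496.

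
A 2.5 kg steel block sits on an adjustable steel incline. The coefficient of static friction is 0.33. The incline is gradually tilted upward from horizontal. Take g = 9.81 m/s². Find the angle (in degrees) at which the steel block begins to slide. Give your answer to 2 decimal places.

18.26°

At the threshold of sliding, static friction is at its maximum μ_s N and exactly balances the weight component along the incline: mg sin θ = μ_s mg cos θ.
Hence tan θ = μ_s = 0.33, so θ = arctan(0.33) = 18.2629°.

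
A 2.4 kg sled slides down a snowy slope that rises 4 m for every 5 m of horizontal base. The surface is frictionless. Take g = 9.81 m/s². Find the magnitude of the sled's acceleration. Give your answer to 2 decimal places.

6.13 m/s²

Resolving the weight along the incline: the component pulling the sled down the slope is mg sin 38.66° = 2.4 × 9.81 × 0.6247 = 14.708 N, and the normal force is N = mg cos 38.66° = 2.4 × 9.81 × 0.7809 = 18.386 N.
With no friction the net force along the incline is 14.708 N, so a = g sin 38.66° = 14.708 / 2.4 = 6.1283 m/s².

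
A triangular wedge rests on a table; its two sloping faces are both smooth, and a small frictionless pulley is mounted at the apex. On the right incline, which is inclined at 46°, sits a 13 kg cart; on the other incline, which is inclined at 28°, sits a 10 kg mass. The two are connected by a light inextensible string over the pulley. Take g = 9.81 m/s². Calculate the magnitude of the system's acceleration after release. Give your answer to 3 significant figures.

Resolve each weight along its own incline: the 13 kg mass has component 13 × 9.81 × sin 46° = 91.737 N down its slope, and the 10 kg mass has 10 × 9.81 × sin 28° = 46.055 N down its slope.
The 13 kg side's 91.737 N exceeds the other side's 46.055 N, so that mass slides down and the 10 kg mass slides up. Taking that direction as positive, Newton's second law for the whole system gives 91.737 − 46.055 = (13 + 10) a, so a = 45.682 / 23 = 1.9862 m/s².

1.99 m/s²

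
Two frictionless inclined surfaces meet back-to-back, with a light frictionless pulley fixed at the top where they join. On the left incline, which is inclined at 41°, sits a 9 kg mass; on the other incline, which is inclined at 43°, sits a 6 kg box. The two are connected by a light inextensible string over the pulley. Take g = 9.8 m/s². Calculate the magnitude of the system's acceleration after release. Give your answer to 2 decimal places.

Resolve each weight along its own incline: the 9 kg mass has component 9 × 9.8 × sin 41° = 57.864 N down its slope, and the 6 kg mass has 6 × 9.8 × sin 43° = 40.102 N down its slope.
The 9 kg side's 57.864 N exceeds the other side's 40.102 N, so that mass slides down and the 6 kg mass slides up. Taking that direction as positive, Newton's second law for the whole system gives 57.864 − 40.102 = (9 + 6) a, so a = 17.762 / 15 = 1.1841 m/s².

1.18 m/s²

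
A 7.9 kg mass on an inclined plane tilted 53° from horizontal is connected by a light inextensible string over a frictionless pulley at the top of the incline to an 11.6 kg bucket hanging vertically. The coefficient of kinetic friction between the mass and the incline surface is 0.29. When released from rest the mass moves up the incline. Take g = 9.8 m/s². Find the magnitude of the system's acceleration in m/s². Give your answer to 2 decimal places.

1.97 m/s²

For the mass on the incline: the weight component along the slope is m₁g sin 53° = 7.9 × 9.8 × 0.7986 = 61.828 N and the normal force is N = m₁g cos 53° = 46.593 N.
Kinetic friction opposes the mass's motion up the incline: f = μN = 0.29 × 46.593 = 13.512 N acting down the slope.
Newton's second law for the mass (up-slope positive): T − 61.828 − 13.512 = 7.9 a. For the hanging bucket (downward positive): 11.6 × 9.8 − T = 11.6 a.
Adding the two equations eliminates T: 38.340 = 19.5 a, so a = 1.9662 m/s².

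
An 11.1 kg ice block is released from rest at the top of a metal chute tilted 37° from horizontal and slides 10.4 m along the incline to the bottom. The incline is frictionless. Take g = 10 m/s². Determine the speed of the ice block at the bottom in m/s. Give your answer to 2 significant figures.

The weight component along the incline is mg sin 37° = 66.801 N and the normal force is N = mg cos 37° = 88.649 N.
With no friction, a = g sin 37° = 6.0182 m/s².
Starting from rest over a distance of 10.4 m, v² = 2aL = 2 × 6.0182 × 10.4 = 125.1786, so v = 11.1883 m/s.

11 m/s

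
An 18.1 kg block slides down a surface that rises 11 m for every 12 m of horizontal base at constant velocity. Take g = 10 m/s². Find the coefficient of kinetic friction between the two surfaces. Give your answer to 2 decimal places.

0.92

At constant velocity the net force along the incline is zero: mg sin 42.51° = μ mg cos 42.51°.
So μ = tan 42.51° = 0.6757 / 0.7372 = 0.9166.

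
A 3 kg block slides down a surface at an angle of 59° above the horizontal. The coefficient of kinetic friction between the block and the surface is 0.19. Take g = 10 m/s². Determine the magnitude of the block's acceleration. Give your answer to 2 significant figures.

7.6 m/s²

Resolving the weight along the incline: the component pulling the block down the slope is mg sin 59° = 3 × 10 × 0.8572 = 25.716 N, and the normal force is N = mg cos 59° = 3 × 10 × 0.5150 = 15.450 N.
Kinetic friction acts up the slope with magnitude f = μN = 0.19 × 15.450 = 2.935 N.
Net force along the incline is 25.716 − 2.935 = 22.781 N, so a = 22.781 / 3 = 7.5937 m/s².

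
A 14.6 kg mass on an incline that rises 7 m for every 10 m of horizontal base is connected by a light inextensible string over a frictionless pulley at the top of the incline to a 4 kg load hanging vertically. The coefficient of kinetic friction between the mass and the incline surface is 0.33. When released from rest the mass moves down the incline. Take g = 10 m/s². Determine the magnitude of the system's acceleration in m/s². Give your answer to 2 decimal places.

For the mass on the incline: the weight component along the slope is m₁g sin 34.99° = 14.6 × 10 × 0.5735 = 83.731 N and the normal force is N = m₁g cos 34.99° = 119.608 N.
Kinetic friction opposes the mass's motion down the incline: f = μN = 0.33 × 119.608 = 39.471 N acting up the slope.
Newton's second law for the mass (down-slope positive): 83.731 − 39.471 − T = 14.6 a. For the hanging load (upward positive): T − 4 × 10 = 4 a.
Adding the two equations eliminates T: 4.260 = 18.6 a, so a = 0.2290 m/s².

0.23 m/s²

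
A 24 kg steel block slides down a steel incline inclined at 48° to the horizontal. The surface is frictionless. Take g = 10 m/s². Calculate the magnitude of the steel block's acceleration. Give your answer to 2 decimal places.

Resolving the weight along the incline: the component pulling the steel block down the slope is mg sin 48° = 24 × 10 × 0.7431 = 178.344 N, and the normal force is N = mg cos 48° = 24 × 10 × 0.6691 = 160.584 N.
With no friction the net force along the incline is 178.344 N, so a = g sin 48° = 178.344 / 24 = 7.4310 m/s².

7.43 m/s²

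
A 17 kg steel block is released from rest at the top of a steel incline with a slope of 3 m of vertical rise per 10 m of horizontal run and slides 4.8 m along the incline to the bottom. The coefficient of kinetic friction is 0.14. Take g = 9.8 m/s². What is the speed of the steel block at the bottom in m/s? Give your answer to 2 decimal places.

The weight component along the incline is mg sin 16.70° = 47.872 N and the normal force is N = mg cos 16.70° = 159.574 N.
Friction up the slope is f = μN = 0.14 × 159.574 = 22.340 N, so the net downslope force is 47.872 − 22.340 = 25.532 N and a = 25.532 / 17 = 1.5019 m/s².
Starting from rest over a distance of 4.8 m, v² = 2aL = 2 × 1.5019 × 4.8 = 14.4182, so v = 3.7971 m/s.

3.80 m/s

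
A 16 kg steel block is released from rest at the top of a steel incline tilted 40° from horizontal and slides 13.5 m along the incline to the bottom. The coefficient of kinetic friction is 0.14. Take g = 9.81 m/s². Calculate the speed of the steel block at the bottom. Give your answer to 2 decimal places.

11.91 m/s

The weight component along the incline is mg sin 40° = 100.892 N and the normal force is N = mg cos 40° = 120.238 N.
Friction up the slope is f = μN = 0.14 × 120.238 = 16.833 N, so the net downslope force is 100.892 − 16.833 = 84.059 N and a = 84.059 / 16 = 5.2537 m/s².
Starting from rest over a distance of 13.5 m, v² = 2aL = 2 × 5.2537 × 13.5 = 141.8499, so v = 11.9101 m/s.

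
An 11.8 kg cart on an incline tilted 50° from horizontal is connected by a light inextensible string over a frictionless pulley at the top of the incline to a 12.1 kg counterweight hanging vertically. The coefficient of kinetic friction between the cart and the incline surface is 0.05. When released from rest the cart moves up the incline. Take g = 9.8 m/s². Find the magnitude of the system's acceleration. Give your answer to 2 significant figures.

1.1 m/s²

For the cart on the incline: the weight component along the slope is m₁g sin 50° = 11.8 × 9.8 × 0.7660 = 88.580 N and the normal force is N = m₁g cos 50° = 74.332 N.
Kinetic friction opposes the cart's motion up the incline: f = μN = 0.05 × 74.332 = 3.717 N acting down the slope.
Newton's second law for the cart (up-slope positive): T − 88.580 − 3.717 = 11.8 a. For the hanging counterweight (downward positive): 12.1 × 9.8 − T = 12.1 a.
Adding the two equations eliminates T: 26.283 = 23.9 a, so a = 1.0997 m/s².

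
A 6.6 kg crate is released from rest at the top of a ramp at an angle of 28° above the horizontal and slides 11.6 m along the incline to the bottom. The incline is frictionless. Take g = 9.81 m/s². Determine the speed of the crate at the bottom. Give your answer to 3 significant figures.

10.3 m/s

The weight component along the incline is mg sin 28° = 30.396 N and the normal force is N = mg cos 28° = 57.167 N.
With no friction, a = g sin 28° = 4.6055 m/s².
Starting from rest over a distance of 11.6 m, v² = 2aL = 2 × 4.6055 × 11.6 = 106.8476, so v = 10.3367 m/s.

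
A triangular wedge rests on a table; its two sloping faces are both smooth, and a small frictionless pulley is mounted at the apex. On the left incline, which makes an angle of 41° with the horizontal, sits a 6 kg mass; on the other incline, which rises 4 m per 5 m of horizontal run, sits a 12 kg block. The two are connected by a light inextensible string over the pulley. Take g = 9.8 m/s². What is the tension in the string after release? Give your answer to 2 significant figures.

50 N

Resolve each weight along its own incline: the 6 kg mass has component 6 × 9.8 × sin 41° = 38.576 N down its slope, and the 12 kg mass has 12 × 9.8 × sin 38.66° = 73.464 N down its slope.
The 12 kg side's 73.464 N exceeds the other side's 38.576 N, so that mass slides down and the 6 kg mass slides up. Taking that direction as positive, Newton's second law for the whole system gives 73.464 − 38.576 = (6 + 12) a, so a = 34.888 / 18 = 1.9382 m/s².
For the 6 kg mass (up-slope positive): T − 38.576 = 6 × 1.9382, so T = 50.205 N.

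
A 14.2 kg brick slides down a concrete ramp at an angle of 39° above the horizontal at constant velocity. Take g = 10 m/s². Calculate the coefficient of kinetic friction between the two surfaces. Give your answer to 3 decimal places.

0.810

At constant velocity the net force along the incline is zero: mg sin 39° = μ mg cos 39°.
So μ = tan 39° = 0.6293 / 0.7771 = 0.8098.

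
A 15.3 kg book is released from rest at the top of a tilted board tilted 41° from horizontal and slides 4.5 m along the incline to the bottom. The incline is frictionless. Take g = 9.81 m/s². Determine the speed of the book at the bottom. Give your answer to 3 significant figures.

The weight component along the incline is mg sin 41° = 98.470 N and the normal force is N = mg cos 41° = 113.277 N.
With no friction, a = g sin 41° = 6.4359 m/s².
Starting from rest over a distance of 4.5 m, v² = 2aL = 2 × 6.4359 × 4.5 = 57.9231, so v = 7.6107 m/s.

7.61 m/s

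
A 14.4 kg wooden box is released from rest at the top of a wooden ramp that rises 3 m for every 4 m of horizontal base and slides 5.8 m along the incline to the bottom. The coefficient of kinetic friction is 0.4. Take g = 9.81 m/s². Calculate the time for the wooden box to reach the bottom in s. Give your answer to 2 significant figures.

The weight component along the incline is mg sin 36.87° = 84.758 N and the normal force is N = mg cos 36.87° = 113.011 N.
Friction up the slope is f = μN = 0.4 × 113.011 = 45.204 N, so the net downslope force is 84.758 − 45.204 = 39.554 N and a = 39.554 / 14.4 = 2.7468 m/s².
Starting from rest, L = ½at², so t = √(2L/a) = √(2 × 5.8 / 2.7468) = 2.0550 s.

2.1 s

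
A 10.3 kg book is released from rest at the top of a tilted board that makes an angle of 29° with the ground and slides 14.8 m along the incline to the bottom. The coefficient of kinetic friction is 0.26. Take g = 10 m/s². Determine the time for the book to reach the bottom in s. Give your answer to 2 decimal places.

3.39 s

The weight component along the incline is mg sin 29° = 49.935 N and the normal force is N = mg cos 29° = 90.086 N.
Friction up the slope is f = μN = 0.26 × 90.086 = 23.422 N, so the net downslope force is 49.935 − 23.422 = 26.513 N and a = 26.513 / 10.3 = 2.5741 m/s².
Starting from rest, L = ½at², so t = √(2L/a) = √(2 × 14.8 / 2.5741) = 3.3910 s.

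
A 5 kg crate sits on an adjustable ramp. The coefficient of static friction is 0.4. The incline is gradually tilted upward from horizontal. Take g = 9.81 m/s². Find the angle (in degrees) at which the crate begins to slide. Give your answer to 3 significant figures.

21.8°

At the threshold of sliding, static friction is at its maximum μ_s N and exactly balances the weight component along the incline: mg sin θ = μ_s mg cos θ.
Hence tan θ = μ_s = 0.4, so θ = arctan(0.4) = 21.8014°.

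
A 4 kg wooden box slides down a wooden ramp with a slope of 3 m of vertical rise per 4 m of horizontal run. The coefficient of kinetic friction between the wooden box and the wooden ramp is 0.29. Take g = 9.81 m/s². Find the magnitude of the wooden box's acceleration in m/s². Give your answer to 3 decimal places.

Resolving the weight along the incline: the component pulling the wooden box down the slope is mg sin 36.87° = 4 × 9.81 × 0.6000 = 23.544 N, and the normal force is N = mg cos 36.87° = 4 × 9.81 × 0.8000 = 31.392 N.
Kinetic friction acts up the slope with magnitude f = μN = 0.29 × 31.392 = 9.104 N.
Net force along the incline is 23.544 − 9.104 = 14.440 N, so a = 14.440 / 4 = 3.6100 m/s².

3.610 m/s²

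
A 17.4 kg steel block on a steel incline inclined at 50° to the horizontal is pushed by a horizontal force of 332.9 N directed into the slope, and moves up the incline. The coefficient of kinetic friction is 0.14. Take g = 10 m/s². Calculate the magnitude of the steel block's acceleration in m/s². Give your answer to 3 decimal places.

The horizontal push has components F cos 50° = 332.9 × 0.6428 = 213.988 N up the incline and F sin 50° = 332.9 × 0.7660 = 255.001 N pressing into the surface.
The normal force is therefore N = mg cos 50° + F sin 50° = 111.847 + 255.001 = 366.848 N, and kinetic friction down the slope is μN = 0.14 × 366.848 = 51.359 N.
Along the incline: F cos 50° − mg sin 50° − μN = ma, so 213.988 − 133.284 − 51.359 = 17.4 a, giving a = 1.6865 m/s².

1.686 m/s²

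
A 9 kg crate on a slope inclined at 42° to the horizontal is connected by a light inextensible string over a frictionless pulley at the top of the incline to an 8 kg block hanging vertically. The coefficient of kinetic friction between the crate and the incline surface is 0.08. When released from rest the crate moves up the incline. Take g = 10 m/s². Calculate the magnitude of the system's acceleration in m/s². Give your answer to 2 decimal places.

For the crate on the incline: the weight component along the slope is m₁g sin 42° = 9 × 10 × 0.6691 = 60.219 N and the normal force is N = m₁g cos 42° = 66.883 N.
Kinetic friction opposes the crate's motion up the incline: f = μN = 0.08 × 66.883 = 5.351 N acting down the slope.
Newton's second law for the crate (up-slope positive): T − 60.219 − 5.351 = 9 a. For the hanging block (downward positive): 8 × 10 − T = 8 a.
Adding the two equations eliminates T: 14.430 = 17 a, so a = 0.8488 m/s².

0.85 m/s²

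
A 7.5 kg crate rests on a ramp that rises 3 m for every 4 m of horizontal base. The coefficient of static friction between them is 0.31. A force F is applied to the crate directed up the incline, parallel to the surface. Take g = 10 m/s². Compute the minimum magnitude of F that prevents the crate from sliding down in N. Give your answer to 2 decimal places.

26.40 N

The normal force is N = mg cos 36.87° = 60.000 N. With F at its minimum the crate is on the verge of sliding down, so static friction is at its maximum μ_s N = 0.31 × 60.000 = 18.600 N and acts up the slope.
Equilibrium along the incline: F + μ_s N = mg sin 36.87°, so F = 45.000 − 18.600 = 26.400 N.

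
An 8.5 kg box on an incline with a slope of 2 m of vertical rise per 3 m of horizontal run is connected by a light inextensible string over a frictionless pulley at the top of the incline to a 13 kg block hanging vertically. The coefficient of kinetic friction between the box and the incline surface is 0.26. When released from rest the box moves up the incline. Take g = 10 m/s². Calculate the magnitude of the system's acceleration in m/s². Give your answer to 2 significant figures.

For the box on the incline: the weight component along the slope is m₁g sin 33.69° = 8.5 × 10 × 0.5547 = 47.149 N and the normal force is N = m₁g cos 33.69° = 70.724 N.
Kinetic friction opposes the box's motion up the incline: f = μN = 0.26 × 70.724 = 18.388 N acting down the slope.
Newton's second law for the box (up-slope positive): T − 47.149 − 18.388 = 8.5 a. For the hanging block (downward positive): 13 × 10 − T = 13 a.
Adding the two equations eliminates T: 64.463 = 21.5 a, so a = 2.9983 m/s².

3.0 m/s²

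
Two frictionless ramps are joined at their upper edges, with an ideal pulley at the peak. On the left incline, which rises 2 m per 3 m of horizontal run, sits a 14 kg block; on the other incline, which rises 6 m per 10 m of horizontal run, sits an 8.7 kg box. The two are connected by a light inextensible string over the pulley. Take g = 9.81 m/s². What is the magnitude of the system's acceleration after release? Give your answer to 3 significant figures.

1.42 m/s²

Resolve each weight along its own incline: the 14 kg mass has component 14 × 9.81 × sin 33.69° = 76.183 N down its slope, and the 8.7 kg mass has 8.7 × 9.81 × sin 30.96° = 43.911 N down its slope.
The 14 kg side's 76.183 N exceeds the other side's 43.911 N, so that mass slides down and the 8.7 kg mass slides up. Taking that direction as positive, Newton's second law for the whole system gives 76.183 − 43.911 = (14 + 8.7) a, so a = 32.272 / 22.7 = 1.4217 m/s².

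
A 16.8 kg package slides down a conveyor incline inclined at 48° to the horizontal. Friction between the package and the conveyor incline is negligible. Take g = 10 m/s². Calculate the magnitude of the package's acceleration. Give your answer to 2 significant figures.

7.4 m/s²

Resolving the weight along the incline: the component pulling the package down the slope is mg sin 48° = 16.8 × 10 × 0.7431 = 124.841 N, and the normal force is N = mg cos 48° = 16.8 × 10 × 0.6691 = 112.409 N.
With no friction the net force along the incline is 124.841 N, so a = g sin 48° = 124.841 / 16.8 = 7.4310 m/s².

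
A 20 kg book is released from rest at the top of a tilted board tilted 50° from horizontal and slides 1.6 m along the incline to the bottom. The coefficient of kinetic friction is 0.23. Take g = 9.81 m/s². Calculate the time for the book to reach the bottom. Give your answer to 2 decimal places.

0.73 s

The weight component along the incline is mg sin 50° = 150.298 N and the normal force is N = mg cos 50° = 126.115 N.
Friction up the slope is f = μN = 0.23 × 126.115 = 29.006 N, so the net downslope force is 150.298 − 29.006 = 121.292 N and a = 121.292 / 20 = 6.0646 m/s².
Starting from rest, L = ½at², so t = √(2L/a) = √(2 × 1.6 / 6.0646) = 0.7264 s.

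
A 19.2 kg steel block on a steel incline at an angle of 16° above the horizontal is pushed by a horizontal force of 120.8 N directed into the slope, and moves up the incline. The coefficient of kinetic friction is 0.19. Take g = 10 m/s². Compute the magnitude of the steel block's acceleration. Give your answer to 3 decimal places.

The horizontal push has components F cos 16° = 120.8 × 0.9613 = 116.125 N up the incline and F sin 16° = 120.8 × 0.2756 = 33.292 N pressing into the surface.
The normal force is therefore N = mg cos 16° + F sin 16° = 184.570 + 33.292 = 217.862 N, and kinetic friction down the slope is μN = 0.19 × 217.862 = 41.394 N.
Along the incline: F cos 16° − mg sin 16° − μN = ma, so 116.125 − 52.915 − 41.394 = 19.2 a, giving a = 1.1363 m/s².

1.136 m/s²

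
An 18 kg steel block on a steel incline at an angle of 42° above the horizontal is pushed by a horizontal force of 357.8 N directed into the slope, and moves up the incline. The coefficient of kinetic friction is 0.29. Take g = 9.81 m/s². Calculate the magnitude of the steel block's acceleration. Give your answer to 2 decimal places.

The horizontal push has components F cos 42° = 357.8 × 0.7431 = 265.881 N up the incline and F sin 42° = 357.8 × 0.6691 = 239.404 N pressing into the surface.
The normal force is therefore N = mg cos 42° + F sin 42° = 131.217 + 239.404 = 370.621 N, and kinetic friction down the slope is μN = 0.29 × 370.621 = 107.480 N.
Along the incline: F cos 42° − mg sin 42° − μN = ma, so 265.881 − 118.150 − 107.480 = 18 a, giving a = 2.2362 m/s².

2.24 m/s²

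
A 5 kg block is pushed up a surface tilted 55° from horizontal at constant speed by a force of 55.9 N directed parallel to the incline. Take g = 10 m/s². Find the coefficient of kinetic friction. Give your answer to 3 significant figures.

0.521

At constant speed ΣF = 0 along the incline. The applied 55.9 N acts up the slope; the weight component mg sin 55° = 40.958 N and kinetic friction μN both act down the slope.
So 55.9 = 40.958 + μ × 28.679, giving μ = (55.9 − 40.958) / 28.679 = 0.5210.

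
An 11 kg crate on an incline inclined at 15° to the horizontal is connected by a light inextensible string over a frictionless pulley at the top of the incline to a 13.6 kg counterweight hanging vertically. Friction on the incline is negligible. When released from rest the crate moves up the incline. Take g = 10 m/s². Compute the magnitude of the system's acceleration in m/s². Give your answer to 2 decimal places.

For the crate on the incline: the weight component along the slope is m₁g sin 15° = 11 × 10 × 0.2588 = 28.468 N and the normal force is N = m₁g cos 15° = 106.252 N.
Newton's second law for the crate (up-slope positive): T − 28.468 = 11 a. For the hanging counterweight (downward positive): 13.6 × 10 − T = 13.6 a.
Adding the two equations eliminates T: 107.532 = 24.6 a, so a = 4.3712 m/s².

4.37 m/s²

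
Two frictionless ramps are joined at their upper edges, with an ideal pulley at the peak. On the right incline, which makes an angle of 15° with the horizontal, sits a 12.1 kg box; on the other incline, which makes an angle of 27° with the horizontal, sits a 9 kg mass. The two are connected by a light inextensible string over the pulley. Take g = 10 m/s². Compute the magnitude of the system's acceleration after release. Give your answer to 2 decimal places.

Resolve each weight along its own incline: the 12.1 kg mass has component 12.1 × 10 × sin 15° = 31.317 N down its slope, and the 9 kg mass has 9 × 10 × sin 27° = 40.859 N down its slope.
The 9 kg side's 40.859 N exceeds the other side's 31.317 N, so that mass slides down and the 12.1 kg mass slides up. Taking that direction as positive, Newton's second law for the whole system gives 40.859 − 31.317 = (12.1 + 9) a, so a = 9.542 / 21.1 = 0.4522 m/s².

0.45 m/s²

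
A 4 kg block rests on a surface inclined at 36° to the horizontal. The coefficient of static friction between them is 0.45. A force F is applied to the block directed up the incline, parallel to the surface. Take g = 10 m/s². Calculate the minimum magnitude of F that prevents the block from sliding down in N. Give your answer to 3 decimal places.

The normal force is N = mg cos 36° = 32.361 N. With F at its minimum the block is on the verge of sliding down, so static friction is at its maximum μ_s N = 0.45 × 32.361 = 14.562 N and acts up the slope.
Equilibrium along the incline: F + μ_s N = mg sin 36°, so F = 23.511 − 14.562 = 8.949 N.

8.949 N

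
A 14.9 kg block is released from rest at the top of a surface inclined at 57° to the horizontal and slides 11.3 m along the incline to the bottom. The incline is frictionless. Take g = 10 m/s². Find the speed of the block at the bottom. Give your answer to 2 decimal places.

The weight component along the incline is mg sin 57° = 124.962 N and the normal force is N = mg cos 57° = 81.151 N.
With no friction, a = g sin 57° = 8.3867 m/s².
Starting from rest over a distance of 11.3 m, v² = 2aL = 2 × 8.3867 × 11.3 = 189.5394, so v = 13.7673 m/s.

13.77 m/s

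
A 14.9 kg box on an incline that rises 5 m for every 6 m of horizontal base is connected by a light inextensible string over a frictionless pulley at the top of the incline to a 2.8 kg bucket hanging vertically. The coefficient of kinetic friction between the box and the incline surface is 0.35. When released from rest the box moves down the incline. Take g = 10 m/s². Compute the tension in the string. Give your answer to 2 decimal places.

For the box on the incline: the weight component along the slope is m₁g sin 39.81° = 14.9 × 10 × 0.6402 = 95.390 N and the normal force is N = m₁g cos 39.81° = 114.465 N.
Kinetic friction opposes the box's motion down the incline: f = μN = 0.35 × 114.465 = 40.063 N acting up the slope.
Newton's second law for the box (down-slope positive): 95.390 − 40.063 − T = 14.9 a. For the hanging bucket (upward positive): T − 2.8 × 10 = 2.8 a.
Adding the two equations eliminates T: 27.327 = 17.7 a, so a = 1.5439 m/s².
Then from the hanging bucket's equation, T = 2.8 × (10 + 1.5439) = 32.323 N.

32.32 N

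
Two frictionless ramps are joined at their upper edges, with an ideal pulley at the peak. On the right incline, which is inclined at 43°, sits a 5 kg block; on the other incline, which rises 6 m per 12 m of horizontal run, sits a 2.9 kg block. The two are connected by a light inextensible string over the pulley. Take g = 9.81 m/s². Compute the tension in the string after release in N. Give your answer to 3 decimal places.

Resolve each weight along its own incline: the 5 kg mass has component 5 × 9.81 × sin 43° = 33.452 N down its slope, and the 2.9 kg mass has 2.9 × 9.81 × sin 26.57° = 12.723 N down its slope.
The 5 kg side's 33.452 N exceeds the other side's 12.723 N, so that mass slides down and the 2.9 kg mass slides up. Taking that direction as positive, Newton's second law for the whole system gives 33.452 − 12.723 = (5 + 2.9) a, so a = 20.729 / 7.9 = 2.6239 m/s².
For the 2.9 kg mass (up-slope positive): T − 12.723 = 2.9 × 2.6239, so T = 20.332 N.

20.332 N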